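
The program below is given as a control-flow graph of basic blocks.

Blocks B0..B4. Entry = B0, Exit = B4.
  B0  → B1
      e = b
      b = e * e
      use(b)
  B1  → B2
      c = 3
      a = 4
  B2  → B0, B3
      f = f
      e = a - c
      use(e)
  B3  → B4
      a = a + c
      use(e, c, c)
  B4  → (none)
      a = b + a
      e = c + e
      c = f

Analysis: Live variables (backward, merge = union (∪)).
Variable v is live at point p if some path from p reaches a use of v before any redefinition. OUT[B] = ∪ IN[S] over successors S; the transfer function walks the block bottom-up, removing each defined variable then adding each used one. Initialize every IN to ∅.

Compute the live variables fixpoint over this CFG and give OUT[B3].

Answer: {a, b, c, e, f}

Derivation:
Per-block solution:
  B0: | IN={b, f} | OUT={b, f}
  B1: | IN={b, f} | OUT={a, b, c, f}
  B2: | IN={a, b, c, f} | OUT={a, b, c, e, f}
  B3: | IN={a, b, c, e, f} | OUT={a, b, c, e, f}
  B4: | IN={a, b, c, e, f} | OUT={}

Merge at B3: OUT[B3] = IN[B4] = {a, b, c, e, f}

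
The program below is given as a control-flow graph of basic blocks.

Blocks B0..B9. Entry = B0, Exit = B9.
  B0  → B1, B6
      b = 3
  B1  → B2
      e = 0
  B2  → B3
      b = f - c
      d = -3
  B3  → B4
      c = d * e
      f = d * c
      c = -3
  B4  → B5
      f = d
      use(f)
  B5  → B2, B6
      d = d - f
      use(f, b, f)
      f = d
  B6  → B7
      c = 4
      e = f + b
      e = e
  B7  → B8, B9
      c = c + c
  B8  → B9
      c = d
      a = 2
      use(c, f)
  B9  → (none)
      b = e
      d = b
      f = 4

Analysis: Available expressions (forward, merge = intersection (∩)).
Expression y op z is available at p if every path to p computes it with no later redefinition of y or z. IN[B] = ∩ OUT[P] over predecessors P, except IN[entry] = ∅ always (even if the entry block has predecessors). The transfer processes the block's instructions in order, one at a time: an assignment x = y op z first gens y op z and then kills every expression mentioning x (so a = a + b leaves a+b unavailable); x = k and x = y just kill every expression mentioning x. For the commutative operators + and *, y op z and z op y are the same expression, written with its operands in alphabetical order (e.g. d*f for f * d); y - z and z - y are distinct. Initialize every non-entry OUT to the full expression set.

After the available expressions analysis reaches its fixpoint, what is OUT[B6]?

Answer: {b+f}

Trace:
Per-block solution:
  B0:   IN={}   OUT={}
  B1:   IN={}   OUT={}
  B2:   IN={}   OUT={f-c}
  B3:   IN={f-c}   OUT={d*e}
  B4:   IN={d*e}   OUT={d*e}
  B5:   IN={d*e}   OUT={}
  B6:   IN={}   OUT={b+f}
  B7:   IN={b+f}   OUT={b+f}
  B8:   IN={b+f}   OUT={b+f}
  B9:   IN={b+f}   OUT={}

Merge at B6: IN[B6] = OUT[B0] ∩ OUT[B5] = {}
Applying B6's transfer function to that IN value gives OUT[B6] (row B6 above).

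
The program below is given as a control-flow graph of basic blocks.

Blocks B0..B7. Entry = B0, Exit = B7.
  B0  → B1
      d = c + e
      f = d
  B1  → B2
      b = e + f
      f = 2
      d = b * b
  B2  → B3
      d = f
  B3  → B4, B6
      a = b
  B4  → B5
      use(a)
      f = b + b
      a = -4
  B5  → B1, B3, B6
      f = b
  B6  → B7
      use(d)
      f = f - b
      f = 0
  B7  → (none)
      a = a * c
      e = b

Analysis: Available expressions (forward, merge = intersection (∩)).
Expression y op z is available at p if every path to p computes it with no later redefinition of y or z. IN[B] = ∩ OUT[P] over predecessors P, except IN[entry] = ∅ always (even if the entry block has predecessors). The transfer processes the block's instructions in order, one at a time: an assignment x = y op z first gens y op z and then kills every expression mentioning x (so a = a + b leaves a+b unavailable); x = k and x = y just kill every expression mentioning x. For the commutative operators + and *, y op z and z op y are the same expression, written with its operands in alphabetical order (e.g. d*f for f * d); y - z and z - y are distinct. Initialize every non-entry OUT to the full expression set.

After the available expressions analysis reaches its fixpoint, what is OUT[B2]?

Per-block solution:
  B0:  IN={}  OUT={c+e}
  B1:  IN={c+e}  OUT={b*b, c+e}
  B2:  IN={b*b, c+e}  OUT={b*b, c+e}
  B3:  IN={b*b, c+e}  OUT={b*b, c+e}
  B4:  IN={b*b, c+e}  OUT={b*b, b+b, c+e}
  B5:  IN={b*b, b+b, c+e}  OUT={b*b, b+b, c+e}
  B6:  IN={b*b, c+e}  OUT={b*b, c+e}
  B7:  IN={b*b, c+e}  OUT={b*b}

Merge at B2: IN[B2] = OUT[B1] = {b*b, c+e}
Applying B2's transfer function to that IN value gives OUT[B2] (row B2 above).

Answer: {b*b, c+e}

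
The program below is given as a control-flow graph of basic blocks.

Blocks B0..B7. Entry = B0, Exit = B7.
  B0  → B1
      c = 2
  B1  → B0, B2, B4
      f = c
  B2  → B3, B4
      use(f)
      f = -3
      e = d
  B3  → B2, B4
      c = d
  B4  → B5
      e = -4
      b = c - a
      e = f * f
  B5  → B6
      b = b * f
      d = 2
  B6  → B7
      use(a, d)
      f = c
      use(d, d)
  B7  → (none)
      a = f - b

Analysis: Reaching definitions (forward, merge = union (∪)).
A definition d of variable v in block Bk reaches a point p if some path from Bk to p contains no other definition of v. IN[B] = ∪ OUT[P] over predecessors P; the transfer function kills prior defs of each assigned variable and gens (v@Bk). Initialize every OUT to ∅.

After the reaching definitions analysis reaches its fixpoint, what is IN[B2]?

Converged values:
  B0:   IN={c@B0, f@B1}   OUT={c@B0, f@B1}
  B1:   IN={c@B0, f@B1}   OUT={c@B0, f@B1}
  B2:   IN={c@B0, c@B3, e@B2, f@B1, f@B2}   OUT={c@B0, c@B3, e@B2, f@B2}
  B3:   IN={c@B0, c@B3, e@B2, f@B2}   OUT={c@B3, e@B2, f@B2}
  B4:   IN={c@B0, c@B3, e@B2, f@B1, f@B2}   OUT={b@B4, c@B0, c@B3, e@B4, f@B1, f@B2}
  B5:   IN={b@B4, c@B0, c@B3, e@B4, f@B1, f@B2}   OUT={b@B5, c@B0, c@B3, d@B5, e@B4, f@B1, f@B2}
  B6:   IN={b@B5, c@B0, c@B3, d@B5, e@B4, f@B1, f@B2}   OUT={b@B5, c@B0, c@B3, d@B5, e@B4, f@B6}
  B7:   IN={b@B5, c@B0, c@B3, d@B5, e@B4, f@B6}   OUT={a@B7, b@B5, c@B0, c@B3, d@B5, e@B4, f@B6}

Merge at B2: IN[B2] = OUT[B1] ⊔ OUT[B3] = {c@B0, c@B3, e@B2, f@B1, f@B2}

Answer: {c@B0, c@B3, e@B2, f@B1, f@B2}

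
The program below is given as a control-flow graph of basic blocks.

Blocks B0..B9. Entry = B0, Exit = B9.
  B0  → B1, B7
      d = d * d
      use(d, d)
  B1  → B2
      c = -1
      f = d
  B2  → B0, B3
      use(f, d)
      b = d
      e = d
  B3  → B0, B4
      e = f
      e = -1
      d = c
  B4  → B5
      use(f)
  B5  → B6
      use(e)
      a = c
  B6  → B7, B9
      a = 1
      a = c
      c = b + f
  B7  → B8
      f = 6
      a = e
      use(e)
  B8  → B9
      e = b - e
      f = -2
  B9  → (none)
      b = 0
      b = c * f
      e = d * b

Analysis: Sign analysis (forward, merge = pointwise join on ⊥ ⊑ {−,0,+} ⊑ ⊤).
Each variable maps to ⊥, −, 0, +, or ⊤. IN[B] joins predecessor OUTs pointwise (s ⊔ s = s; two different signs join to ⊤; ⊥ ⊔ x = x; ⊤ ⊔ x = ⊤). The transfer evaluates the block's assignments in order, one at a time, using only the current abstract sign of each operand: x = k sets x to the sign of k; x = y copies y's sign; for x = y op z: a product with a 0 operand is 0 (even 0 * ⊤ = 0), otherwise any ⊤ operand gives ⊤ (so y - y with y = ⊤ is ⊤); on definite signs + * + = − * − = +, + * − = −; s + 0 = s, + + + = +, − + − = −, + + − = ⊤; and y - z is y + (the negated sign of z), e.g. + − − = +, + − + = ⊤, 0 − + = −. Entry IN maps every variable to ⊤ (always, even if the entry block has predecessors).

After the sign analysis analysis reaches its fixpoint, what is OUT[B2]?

Fixpoint table:
  B0:   IN=(all ⊤)   OUT=(all ⊤)
  B1:   IN=(all ⊤)   OUT={c:-; rest ⊤}
  B2:   IN={c:-; rest ⊤}   OUT={c:-; rest ⊤}
  B3:   IN={c:-; rest ⊤}   OUT={c:-, d:-, e:-; rest ⊤}
  B4:   IN={c:-, d:-, e:-; rest ⊤}   OUT={c:-, d:-, e:-; rest ⊤}
  B5:   IN={c:-, d:-, e:-; rest ⊤}   OUT={a:-, c:-, d:-, e:-; rest ⊤}
  B6:   IN={a:-, c:-, d:-, e:-; rest ⊤}   OUT={a:-, d:-, e:-; rest ⊤}
  B7:   IN=(all ⊤)   OUT={f:+; rest ⊤}
  B8:   IN={f:+; rest ⊤}   OUT={f:-; rest ⊤}
  B9:   IN=(all ⊤)   OUT=(all ⊤)

Merge at B2: IN[B2] = OUT[B1] = {a: ⊤, b: ⊤, c: -, d: ⊤, e: ⊤, f: ⊤}
Applying B2's transfer function to that IN value gives OUT[B2] (row B2 above).

Answer: {a: ⊤, b: ⊤, c: -, d: ⊤, e: ⊤, f: ⊤}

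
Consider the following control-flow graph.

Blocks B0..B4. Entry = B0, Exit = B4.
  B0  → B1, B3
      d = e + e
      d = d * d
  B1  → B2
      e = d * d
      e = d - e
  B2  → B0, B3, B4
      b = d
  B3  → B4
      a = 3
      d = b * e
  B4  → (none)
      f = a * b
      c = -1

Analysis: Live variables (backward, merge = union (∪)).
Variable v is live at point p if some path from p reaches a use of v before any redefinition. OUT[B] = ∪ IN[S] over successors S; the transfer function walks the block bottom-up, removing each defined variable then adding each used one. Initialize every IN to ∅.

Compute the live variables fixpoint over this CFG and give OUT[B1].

Answer: {a, d, e}

Derivation:
Per-block solution:
  B0:  IN={a, b, e}  OUT={a, b, d, e}
  B1:  IN={a, d}  OUT={a, d, e}
  B2:  IN={a, d, e}  OUT={a, b, e}
  B3:  IN={b, e}  OUT={a, b}
  B4:  IN={a, b}  OUT={}

Merge at B1: OUT[B1] = IN[B2] = {a, d, e}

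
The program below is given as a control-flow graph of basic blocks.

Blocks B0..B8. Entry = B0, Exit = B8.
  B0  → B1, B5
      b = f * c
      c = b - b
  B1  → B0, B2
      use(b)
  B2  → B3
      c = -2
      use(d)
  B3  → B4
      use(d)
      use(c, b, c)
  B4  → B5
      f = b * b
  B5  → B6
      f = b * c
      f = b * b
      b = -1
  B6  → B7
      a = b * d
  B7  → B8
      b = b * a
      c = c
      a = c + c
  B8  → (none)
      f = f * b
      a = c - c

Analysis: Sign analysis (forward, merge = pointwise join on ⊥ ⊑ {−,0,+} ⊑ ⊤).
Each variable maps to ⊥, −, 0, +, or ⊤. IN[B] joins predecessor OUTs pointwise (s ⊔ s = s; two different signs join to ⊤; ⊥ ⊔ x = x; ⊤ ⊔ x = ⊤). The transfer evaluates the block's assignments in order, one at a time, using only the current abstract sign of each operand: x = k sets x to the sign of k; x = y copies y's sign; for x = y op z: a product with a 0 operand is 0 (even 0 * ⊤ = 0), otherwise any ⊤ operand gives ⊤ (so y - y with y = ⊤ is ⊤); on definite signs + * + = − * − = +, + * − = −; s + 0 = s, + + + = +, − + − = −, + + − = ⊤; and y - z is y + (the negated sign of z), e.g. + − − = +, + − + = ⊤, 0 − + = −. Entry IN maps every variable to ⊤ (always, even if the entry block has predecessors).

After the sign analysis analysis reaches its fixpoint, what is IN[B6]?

Answer: {a: ⊤, b: -, c: ⊤, d: ⊤, e: ⊤, f: ⊤}

Trace:
Converged values:
  B0: | IN=(all ⊤) | OUT=(all ⊤)
  B1: | IN=(all ⊤) | OUT=(all ⊤)
  B2: | IN=(all ⊤) | OUT={c:-; rest ⊤}
  B3: | IN={c:-; rest ⊤} | OUT={c:-; rest ⊤}
  B4: | IN={c:-; rest ⊤} | OUT={c:-; rest ⊤}
  B5: | IN=(all ⊤) | OUT={b:-; rest ⊤}
  B6: | IN={b:-; rest ⊤} | OUT={b:-; rest ⊤}
  B7: | IN={b:-; rest ⊤} | OUT=(all ⊤)
  B8: | IN=(all ⊤) | OUT=(all ⊤)

Merge at B6: IN[B6] = OUT[B5] = {a: ⊤, b: -, c: ⊤, d: ⊤, e: ⊤, f: ⊤}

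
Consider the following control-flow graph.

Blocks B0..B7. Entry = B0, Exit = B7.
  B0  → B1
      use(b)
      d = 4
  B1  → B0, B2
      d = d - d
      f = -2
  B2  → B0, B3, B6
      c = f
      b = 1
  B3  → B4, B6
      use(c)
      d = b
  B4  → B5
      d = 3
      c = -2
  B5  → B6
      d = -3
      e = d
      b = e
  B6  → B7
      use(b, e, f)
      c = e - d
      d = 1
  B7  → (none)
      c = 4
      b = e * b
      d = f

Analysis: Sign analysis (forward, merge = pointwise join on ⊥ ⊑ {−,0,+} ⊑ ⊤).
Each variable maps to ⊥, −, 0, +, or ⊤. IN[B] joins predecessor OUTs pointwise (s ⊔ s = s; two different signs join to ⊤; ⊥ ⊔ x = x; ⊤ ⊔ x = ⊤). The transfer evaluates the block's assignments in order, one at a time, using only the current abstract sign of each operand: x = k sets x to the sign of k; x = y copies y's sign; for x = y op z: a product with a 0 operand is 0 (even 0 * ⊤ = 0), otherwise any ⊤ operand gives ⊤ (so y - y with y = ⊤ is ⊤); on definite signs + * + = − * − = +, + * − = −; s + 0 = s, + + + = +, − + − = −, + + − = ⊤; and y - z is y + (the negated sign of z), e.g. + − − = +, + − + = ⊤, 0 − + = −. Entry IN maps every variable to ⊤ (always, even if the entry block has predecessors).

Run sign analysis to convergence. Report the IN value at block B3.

Answer: {a: ⊤, b: +, c: -, d: ⊤, e: ⊤, f: -}

Working:
Per-block solution:
  B0:  IN=(all ⊤)  OUT={d:+; rest ⊤}
  B1:  IN={d:+; rest ⊤}  OUT={f:-; rest ⊤}
  B2:  IN={f:-; rest ⊤}  OUT={b:+, c:-, f:-; rest ⊤}
  B3:  IN={b:+, c:-, f:-; rest ⊤}  OUT={b:+, c:-, d:+, f:-; rest ⊤}
  B4:  IN={b:+, c:-, d:+, f:-; rest ⊤}  OUT={b:+, c:-, d:+, f:-; rest ⊤}
  B5:  IN={b:+, c:-, d:+, f:-; rest ⊤}  OUT={b:-, c:-, d:-, e:-, f:-; rest ⊤}
  B6:  IN={c:-, f:-; rest ⊤}  OUT={d:+, f:-; rest ⊤}
  B7:  IN={d:+, f:-; rest ⊤}  OUT={c:+, d:-, f:-; rest ⊤}

Merge at B3: IN[B3] = OUT[B2] = {a: ⊤, b: +, c: -, d: ⊤, e: ⊤, f: -}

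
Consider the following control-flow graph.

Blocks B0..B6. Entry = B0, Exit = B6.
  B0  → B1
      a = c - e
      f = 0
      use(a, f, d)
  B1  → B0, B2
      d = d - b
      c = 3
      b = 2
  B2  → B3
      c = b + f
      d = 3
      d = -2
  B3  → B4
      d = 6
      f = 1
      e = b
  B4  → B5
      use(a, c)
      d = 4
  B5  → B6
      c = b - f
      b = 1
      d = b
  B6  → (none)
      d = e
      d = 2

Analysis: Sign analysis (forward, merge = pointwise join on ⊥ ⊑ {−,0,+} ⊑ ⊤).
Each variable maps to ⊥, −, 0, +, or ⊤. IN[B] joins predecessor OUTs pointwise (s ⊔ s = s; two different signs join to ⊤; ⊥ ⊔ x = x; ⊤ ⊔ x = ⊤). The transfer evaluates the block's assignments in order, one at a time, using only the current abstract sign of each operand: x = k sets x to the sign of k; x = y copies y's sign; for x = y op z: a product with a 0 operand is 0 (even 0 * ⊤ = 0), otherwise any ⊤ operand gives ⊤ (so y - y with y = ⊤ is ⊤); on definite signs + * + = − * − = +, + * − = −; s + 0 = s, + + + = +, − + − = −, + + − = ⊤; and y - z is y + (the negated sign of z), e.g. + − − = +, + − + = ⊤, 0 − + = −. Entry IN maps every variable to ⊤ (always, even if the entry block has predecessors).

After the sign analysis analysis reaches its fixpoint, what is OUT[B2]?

Converged values:
  B0:  IN=(all ⊤)  OUT={f:0; rest ⊤}
  B1:  IN={f:0; rest ⊤}  OUT={b:+, c:+, f:0; rest ⊤}
  B2:  IN={b:+, c:+, f:0; rest ⊤}  OUT={b:+, c:+, d:-, f:0; rest ⊤}
  B3:  IN={b:+, c:+, d:-, f:0; rest ⊤}  OUT={b:+, c:+, d:+, e:+, f:+; rest ⊤}
  B4:  IN={b:+, c:+, d:+, e:+, f:+; rest ⊤}  OUT={b:+, c:+, d:+, e:+, f:+; rest ⊤}
  B5:  IN={b:+, c:+, d:+, e:+, f:+; rest ⊤}  OUT={b:+, d:+, e:+, f:+; rest ⊤}
  B6:  IN={b:+, d:+, e:+, f:+; rest ⊤}  OUT={b:+, d:+, e:+, f:+; rest ⊤}

Merge at B2: IN[B2] = OUT[B1] = {a: ⊤, b: +, c: +, d: ⊤, e: ⊤, f: 0}
Applying B2's transfer function to that IN value gives OUT[B2] (row B2 above).

Answer: {a: ⊤, b: +, c: +, d: -, e: ⊤, f: 0}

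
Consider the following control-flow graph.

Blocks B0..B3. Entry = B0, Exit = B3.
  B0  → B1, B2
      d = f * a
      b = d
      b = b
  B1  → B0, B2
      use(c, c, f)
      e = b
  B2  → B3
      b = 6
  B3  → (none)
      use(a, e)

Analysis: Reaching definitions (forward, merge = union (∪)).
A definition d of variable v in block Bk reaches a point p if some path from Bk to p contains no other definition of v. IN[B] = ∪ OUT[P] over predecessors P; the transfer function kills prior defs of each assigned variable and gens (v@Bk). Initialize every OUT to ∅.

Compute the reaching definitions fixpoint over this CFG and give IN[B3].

Converged values:
  B0:   IN={b@B0, d@B0, e@B1}   OUT={b@B0, d@B0, e@B1}
  B1:   IN={b@B0, d@B0, e@B1}   OUT={b@B0, d@B0, e@B1}
  B2:   IN={b@B0, d@B0, e@B1}   OUT={b@B2, d@B0, e@B1}
  B3:   IN={b@B2, d@B0, e@B1}   OUT={b@B2, d@B0, e@B1}

Merge at B3: IN[B3] = OUT[B2] = {b@B2, d@B0, e@B1}

Answer: {b@B2, d@B0, e@B1}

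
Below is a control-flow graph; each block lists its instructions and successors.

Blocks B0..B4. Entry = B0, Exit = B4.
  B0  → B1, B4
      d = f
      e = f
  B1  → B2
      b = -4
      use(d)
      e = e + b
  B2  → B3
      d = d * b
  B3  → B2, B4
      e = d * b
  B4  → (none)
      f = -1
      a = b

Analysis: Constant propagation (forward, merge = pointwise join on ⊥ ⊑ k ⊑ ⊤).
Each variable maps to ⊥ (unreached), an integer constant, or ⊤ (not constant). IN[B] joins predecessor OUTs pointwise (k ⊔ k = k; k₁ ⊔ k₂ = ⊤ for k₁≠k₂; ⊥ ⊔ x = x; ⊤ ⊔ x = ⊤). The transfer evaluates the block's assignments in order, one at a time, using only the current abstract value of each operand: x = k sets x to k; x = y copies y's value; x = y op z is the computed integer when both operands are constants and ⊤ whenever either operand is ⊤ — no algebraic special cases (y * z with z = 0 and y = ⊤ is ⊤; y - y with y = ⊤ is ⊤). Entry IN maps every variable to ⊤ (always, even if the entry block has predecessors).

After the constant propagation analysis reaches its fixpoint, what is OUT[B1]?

Per-block solution:
  B0: | IN=(all ⊤) | OUT=(all ⊤)
  B1: | IN=(all ⊤) | OUT={b:-4; rest ⊤}
  B2: | IN={b:-4; rest ⊤} | OUT={b:-4; rest ⊤}
  B3: | IN={b:-4; rest ⊤} | OUT={b:-4; rest ⊤}
  B4: | IN=(all ⊤) | OUT={f:-1; rest ⊤}

Merge at B1: IN[B1] = OUT[B0] = {a: ⊤, b: ⊤, c: ⊤, d: ⊤, e: ⊤, f: ⊤}
Applying B1's transfer function to that IN value gives OUT[B1] (row B1 above).

Answer: {a: ⊤, b: -4, c: ⊤, d: ⊤, e: ⊤, f: ⊤}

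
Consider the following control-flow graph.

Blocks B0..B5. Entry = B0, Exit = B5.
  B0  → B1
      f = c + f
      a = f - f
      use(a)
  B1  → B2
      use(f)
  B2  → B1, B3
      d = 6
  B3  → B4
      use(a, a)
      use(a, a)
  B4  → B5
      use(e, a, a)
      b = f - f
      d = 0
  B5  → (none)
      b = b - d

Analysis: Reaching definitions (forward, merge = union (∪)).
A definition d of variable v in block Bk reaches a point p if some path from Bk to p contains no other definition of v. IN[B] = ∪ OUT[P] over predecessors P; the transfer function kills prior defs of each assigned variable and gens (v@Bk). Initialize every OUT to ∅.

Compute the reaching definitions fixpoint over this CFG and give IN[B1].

Converged values:
  B0:   IN={}   OUT={a@B0, f@B0}
  B1:   IN={a@B0, d@B2, f@B0}   OUT={a@B0, d@B2, f@B0}
  B2:   IN={a@B0, d@B2, f@B0}   OUT={a@B0, d@B2, f@B0}
  B3:   IN={a@B0, d@B2, f@B0}   OUT={a@B0, d@B2, f@B0}
  B4:   IN={a@B0, d@B2, f@B0}   OUT={a@B0, b@B4, d@B4, f@B0}
  B5:   IN={a@B0, b@B4, d@B4, f@B0}   OUT={a@B0, b@B5, d@B4, f@B0}

Merge at B1: IN[B1] = OUT[B0] ⊔ OUT[B2] = {a@B0, d@B2, f@B0}

Answer: {a@B0, d@B2, f@B0}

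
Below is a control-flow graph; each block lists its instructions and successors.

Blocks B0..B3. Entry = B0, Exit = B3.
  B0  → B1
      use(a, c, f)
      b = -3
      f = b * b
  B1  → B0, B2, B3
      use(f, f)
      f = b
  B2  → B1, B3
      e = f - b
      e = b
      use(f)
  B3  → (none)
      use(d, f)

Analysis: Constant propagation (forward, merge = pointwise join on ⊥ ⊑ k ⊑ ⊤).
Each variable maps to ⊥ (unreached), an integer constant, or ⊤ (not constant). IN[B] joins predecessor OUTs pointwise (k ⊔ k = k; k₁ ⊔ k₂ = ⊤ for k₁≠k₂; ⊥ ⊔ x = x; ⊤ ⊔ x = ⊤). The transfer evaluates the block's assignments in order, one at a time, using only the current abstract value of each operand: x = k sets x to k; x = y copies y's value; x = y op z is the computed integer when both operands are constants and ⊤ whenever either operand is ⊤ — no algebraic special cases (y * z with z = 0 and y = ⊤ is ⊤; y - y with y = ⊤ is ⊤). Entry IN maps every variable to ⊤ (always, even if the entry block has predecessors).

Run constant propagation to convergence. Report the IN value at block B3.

Per-block solution:
  B0:   IN=(all ⊤)   OUT={b:-3, f:9; rest ⊤}
  B1:   IN={b:-3; rest ⊤}   OUT={b:-3, f:-3; rest ⊤}
  B2:   IN={b:-3, f:-3; rest ⊤}   OUT={b:-3, e:-3, f:-3; rest ⊤}
  B3:   IN={b:-3, f:-3; rest ⊤}   OUT={b:-3, f:-3; rest ⊤}

Merge at B3: IN[B3] = OUT[B1] ⊔ OUT[B2] = {a: ⊤, b: -3, c: ⊤, d: ⊤, e: ⊤, f: -3}

Answer: {a: ⊤, b: -3, c: ⊤, d: ⊤, e: ⊤, f: -3}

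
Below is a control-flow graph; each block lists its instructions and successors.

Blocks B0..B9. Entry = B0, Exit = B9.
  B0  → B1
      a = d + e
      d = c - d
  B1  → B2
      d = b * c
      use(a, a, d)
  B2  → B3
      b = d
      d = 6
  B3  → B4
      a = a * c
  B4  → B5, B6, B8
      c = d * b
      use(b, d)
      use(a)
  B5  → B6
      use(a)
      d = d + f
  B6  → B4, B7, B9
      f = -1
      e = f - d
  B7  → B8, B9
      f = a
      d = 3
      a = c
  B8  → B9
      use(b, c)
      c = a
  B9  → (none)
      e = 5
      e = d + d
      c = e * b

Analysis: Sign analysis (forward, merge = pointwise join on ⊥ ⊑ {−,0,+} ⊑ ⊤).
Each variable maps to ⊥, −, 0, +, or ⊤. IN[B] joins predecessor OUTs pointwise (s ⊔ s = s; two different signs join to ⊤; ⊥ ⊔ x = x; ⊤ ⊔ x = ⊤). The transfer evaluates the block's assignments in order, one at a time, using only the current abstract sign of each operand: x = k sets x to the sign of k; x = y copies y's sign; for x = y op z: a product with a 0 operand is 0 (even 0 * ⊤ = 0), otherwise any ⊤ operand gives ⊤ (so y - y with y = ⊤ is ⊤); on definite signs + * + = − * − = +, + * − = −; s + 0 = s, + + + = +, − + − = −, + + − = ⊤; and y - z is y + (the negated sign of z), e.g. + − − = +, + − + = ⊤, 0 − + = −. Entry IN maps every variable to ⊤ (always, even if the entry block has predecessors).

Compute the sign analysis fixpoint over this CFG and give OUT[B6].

Answer: {a: ⊤, b: ⊤, c: ⊤, d: ⊤, e: ⊤, f: -}

Working:
Per-block solution:
  B0: | IN=(all ⊤) | OUT=(all ⊤)
  B1: | IN=(all ⊤) | OUT=(all ⊤)
  B2: | IN=(all ⊤) | OUT={d:+; rest ⊤}
  B3: | IN={d:+; rest ⊤} | OUT={d:+; rest ⊤}
  B4: | IN=(all ⊤) | OUT=(all ⊤)
  B5: | IN=(all ⊤) | OUT=(all ⊤)
  B6: | IN=(all ⊤) | OUT={f:-; rest ⊤}
  B7: | IN={f:-; rest ⊤} | OUT={d:+; rest ⊤}
  B8: | IN=(all ⊤) | OUT=(all ⊤)
  B9: | IN=(all ⊤) | OUT=(all ⊤)

Merge at B6: IN[B6] = OUT[B4] ⊔ OUT[B5] = {a: ⊤, b: ⊤, c: ⊤, d: ⊤, e: ⊤, f: ⊤}
Applying B6's transfer function to that IN value gives OUT[B6] (row B6 above).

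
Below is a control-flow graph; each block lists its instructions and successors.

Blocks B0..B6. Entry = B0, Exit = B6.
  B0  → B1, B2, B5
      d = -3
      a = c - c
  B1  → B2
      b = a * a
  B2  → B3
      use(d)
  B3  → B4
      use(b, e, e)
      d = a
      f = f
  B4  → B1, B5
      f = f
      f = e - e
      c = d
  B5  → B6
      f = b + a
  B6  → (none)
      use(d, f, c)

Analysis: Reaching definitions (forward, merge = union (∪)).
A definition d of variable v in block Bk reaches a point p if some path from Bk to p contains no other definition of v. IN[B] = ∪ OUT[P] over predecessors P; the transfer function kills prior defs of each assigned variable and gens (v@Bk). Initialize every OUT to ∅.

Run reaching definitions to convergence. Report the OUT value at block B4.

Per-block solution:
  B0: | IN={} | OUT={a@B0, d@B0}
  B1: | IN={a@B0, b@B1, c@B4, d@B0, d@B3, f@B4} | OUT={a@B0, b@B1, c@B4, d@B0, d@B3, f@B4}
  B2: | IN={a@B0, b@B1, c@B4, d@B0, d@B3, f@B4} | OUT={a@B0, b@B1, c@B4, d@B0, d@B3, f@B4}
  B3: | IN={a@B0, b@B1, c@B4, d@B0, d@B3, f@B4} | OUT={a@B0, b@B1, c@B4, d@B3, f@B3}
  B4: | IN={a@B0, b@B1, c@B4, d@B3, f@B3} | OUT={a@B0, b@B1, c@B4, d@B3, f@B4}
  B5: | IN={a@B0, b@B1, c@B4, d@B0, d@B3, f@B4} | OUT={a@B0, b@B1, c@B4, d@B0, d@B3, f@B5}
  B6: | IN={a@B0, b@B1, c@B4, d@B0, d@B3, f@B5} | OUT={a@B0, b@B1, c@B4, d@B0, d@B3, f@B5}

Merge at B4: IN[B4] = OUT[B3] = {a@B0, b@B1, c@B4, d@B3, f@B3}
Applying B4's transfer function to that IN value gives OUT[B4] (row B4 above).

Answer: {a@B0, b@B1, c@B4, d@B3, f@B4}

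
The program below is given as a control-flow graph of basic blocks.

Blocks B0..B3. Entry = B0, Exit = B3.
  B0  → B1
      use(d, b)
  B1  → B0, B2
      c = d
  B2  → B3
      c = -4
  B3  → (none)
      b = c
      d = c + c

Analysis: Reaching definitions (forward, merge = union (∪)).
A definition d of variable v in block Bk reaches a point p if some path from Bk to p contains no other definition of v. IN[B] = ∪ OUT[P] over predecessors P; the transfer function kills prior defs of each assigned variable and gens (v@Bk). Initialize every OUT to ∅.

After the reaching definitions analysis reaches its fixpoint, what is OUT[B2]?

Answer: {c@B2}

Trace:
Converged values:
  B0:  IN={c@B1}  OUT={c@B1}
  B1:  IN={c@B1}  OUT={c@B1}
  B2:  IN={c@B1}  OUT={c@B2}
  B3:  IN={c@B2}  OUT={b@B3, c@B2, d@B3}

Merge at B2: IN[B2] = OUT[B1] = {c@B1}
Applying B2's transfer function to that IN value gives OUT[B2] (row B2 above).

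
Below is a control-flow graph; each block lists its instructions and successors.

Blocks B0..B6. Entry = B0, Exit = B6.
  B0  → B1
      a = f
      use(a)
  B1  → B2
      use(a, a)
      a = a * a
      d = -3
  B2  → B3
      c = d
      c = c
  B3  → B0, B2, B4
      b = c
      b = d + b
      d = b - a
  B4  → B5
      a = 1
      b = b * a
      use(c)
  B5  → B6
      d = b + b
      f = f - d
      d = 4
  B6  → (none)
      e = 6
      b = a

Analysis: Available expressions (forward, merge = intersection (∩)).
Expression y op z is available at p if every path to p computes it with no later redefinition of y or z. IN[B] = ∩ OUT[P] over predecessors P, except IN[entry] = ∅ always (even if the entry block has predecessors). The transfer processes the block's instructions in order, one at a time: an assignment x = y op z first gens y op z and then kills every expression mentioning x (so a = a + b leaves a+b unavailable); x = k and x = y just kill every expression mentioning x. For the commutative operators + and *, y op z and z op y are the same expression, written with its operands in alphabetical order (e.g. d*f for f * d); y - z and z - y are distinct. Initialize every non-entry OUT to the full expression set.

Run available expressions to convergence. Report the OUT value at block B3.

Answer: {b-a}

Derivation:
Converged values:
  B0:  IN={}  OUT={}
  B1:  IN={}  OUT={}
  B2:  IN={}  OUT={}
  B3:  IN={}  OUT={b-a}
  B4:  IN={b-a}  OUT={}
  B5:  IN={}  OUT={b+b}
  B6:  IN={b+b}  OUT={}

Merge at B3: IN[B3] = OUT[B2] = {}
Applying B3's transfer function to that IN value gives OUT[B3] (row B3 above).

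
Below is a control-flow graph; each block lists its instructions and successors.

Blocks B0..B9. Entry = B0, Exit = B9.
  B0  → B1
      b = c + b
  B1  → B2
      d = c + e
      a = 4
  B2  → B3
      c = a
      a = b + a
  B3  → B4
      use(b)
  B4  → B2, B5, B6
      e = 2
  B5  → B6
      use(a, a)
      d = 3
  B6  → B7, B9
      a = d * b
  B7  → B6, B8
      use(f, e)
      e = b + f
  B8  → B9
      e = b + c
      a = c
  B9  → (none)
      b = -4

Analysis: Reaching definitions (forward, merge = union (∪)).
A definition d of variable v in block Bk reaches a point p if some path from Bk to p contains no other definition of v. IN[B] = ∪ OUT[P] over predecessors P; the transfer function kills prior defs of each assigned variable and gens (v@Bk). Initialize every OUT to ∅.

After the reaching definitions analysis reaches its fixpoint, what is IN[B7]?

Per-block solution:
  B0:   IN={}   OUT={b@B0}
  B1:   IN={b@B0}   OUT={a@B1, b@B0, d@B1}
  B2:   IN={a@B1, a@B2, b@B0, c@B2, d@B1, e@B4}   OUT={a@B2, b@B0, c@B2, d@B1, e@B4}
  B3:   IN={a@B2, b@B0, c@B2, d@B1, e@B4}   OUT={a@B2, b@B0, c@B2, d@B1, e@B4}
  B4:   IN={a@B2, b@B0, c@B2, d@B1, e@B4}   OUT={a@B2, b@B0, c@B2, d@B1, e@B4}
  B5:   IN={a@B2, b@B0, c@B2, d@B1, e@B4}   OUT={a@B2, b@B0, c@B2, d@B5, e@B4}
  B6:   IN={a@B2, a@B6, b@B0, c@B2, d@B1, d@B5, e@B4, e@B7}   OUT={a@B6, b@B0, c@B2, d@B1, d@B5, e@B4, e@B7}
  B7:   IN={a@B6, b@B0, c@B2, d@B1, d@B5, e@B4, e@B7}   OUT={a@B6, b@B0, c@B2, d@B1, d@B5, e@B7}
  B8:   IN={a@B6, b@B0, c@B2, d@B1, d@B5, e@B7}   OUT={a@B8, b@B0, c@B2, d@B1, d@B5, e@B8}
  B9:   IN={a@B6, a@B8, b@B0, c@B2, d@B1, d@B5, e@B4, e@B7, e@B8}   OUT={a@B6, a@B8, b@B9, c@B2, d@B1, d@B5, e@B4, e@B7, e@B8}

Merge at B7: IN[B7] = OUT[B6] = {a@B6, b@B0, c@B2, d@B1, d@B5, e@B4, e@B7}

Answer: {a@B6, b@B0, c@B2, d@B1, d@B5, e@B4, e@B7}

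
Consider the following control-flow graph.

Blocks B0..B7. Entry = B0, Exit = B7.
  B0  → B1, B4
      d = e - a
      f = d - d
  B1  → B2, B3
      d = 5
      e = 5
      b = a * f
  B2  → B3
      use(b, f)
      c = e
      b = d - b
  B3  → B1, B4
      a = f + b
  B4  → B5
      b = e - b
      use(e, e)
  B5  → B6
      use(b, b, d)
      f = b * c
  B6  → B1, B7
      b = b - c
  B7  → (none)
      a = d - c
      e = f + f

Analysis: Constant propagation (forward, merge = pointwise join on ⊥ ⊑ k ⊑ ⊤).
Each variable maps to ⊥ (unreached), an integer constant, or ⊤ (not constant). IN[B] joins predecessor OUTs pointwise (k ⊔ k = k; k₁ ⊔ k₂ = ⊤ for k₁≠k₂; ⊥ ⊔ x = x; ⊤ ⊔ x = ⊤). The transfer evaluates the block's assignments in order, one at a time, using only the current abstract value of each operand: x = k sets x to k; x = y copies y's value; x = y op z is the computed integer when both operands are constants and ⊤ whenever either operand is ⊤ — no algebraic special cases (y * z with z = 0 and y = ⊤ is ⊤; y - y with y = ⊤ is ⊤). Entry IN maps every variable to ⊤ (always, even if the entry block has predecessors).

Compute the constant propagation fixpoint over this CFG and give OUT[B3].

Answer: {a: ⊤, b: ⊤, c: ⊤, d: 5, e: 5, f: ⊤}

Derivation:
Converged values:
  B0: | IN=(all ⊤) | OUT=(all ⊤)
  B1: | IN=(all ⊤) | OUT={d:5, e:5; rest ⊤}
  B2: | IN={d:5, e:5; rest ⊤} | OUT={c:5, d:5, e:5; rest ⊤}
  B3: | IN={d:5, e:5; rest ⊤} | OUT={d:5, e:5; rest ⊤}
  B4: | IN=(all ⊤) | OUT=(all ⊤)
  B5: | IN=(all ⊤) | OUT=(all ⊤)
  B6: | IN=(all ⊤) | OUT=(all ⊤)
  B7: | IN=(all ⊤) | OUT=(all ⊤)

Merge at B3: IN[B3] = OUT[B1] ⊔ OUT[B2] = {a: ⊤, b: ⊤, c: ⊤, d: 5, e: 5, f: ⊤}
Applying B3's transfer function to that IN value gives OUT[B3] (row B3 above).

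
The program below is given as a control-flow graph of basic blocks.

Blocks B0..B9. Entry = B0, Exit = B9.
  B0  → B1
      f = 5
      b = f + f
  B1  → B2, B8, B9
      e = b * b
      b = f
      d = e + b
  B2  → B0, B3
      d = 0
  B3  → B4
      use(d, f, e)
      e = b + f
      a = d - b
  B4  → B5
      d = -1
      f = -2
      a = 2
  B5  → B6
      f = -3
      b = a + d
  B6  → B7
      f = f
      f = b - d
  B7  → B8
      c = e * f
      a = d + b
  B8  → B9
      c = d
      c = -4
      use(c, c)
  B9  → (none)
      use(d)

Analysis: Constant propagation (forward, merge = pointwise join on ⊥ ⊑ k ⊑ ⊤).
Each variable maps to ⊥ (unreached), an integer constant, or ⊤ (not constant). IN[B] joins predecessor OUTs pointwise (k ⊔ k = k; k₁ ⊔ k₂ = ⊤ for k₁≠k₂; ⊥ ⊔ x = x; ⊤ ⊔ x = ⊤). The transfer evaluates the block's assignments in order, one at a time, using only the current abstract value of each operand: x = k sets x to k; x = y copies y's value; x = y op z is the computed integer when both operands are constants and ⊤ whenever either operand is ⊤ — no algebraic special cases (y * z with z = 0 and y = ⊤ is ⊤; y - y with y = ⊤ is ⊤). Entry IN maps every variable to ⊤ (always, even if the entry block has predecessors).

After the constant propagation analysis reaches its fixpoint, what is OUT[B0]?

Per-block solution:
  B0: | IN=(all ⊤) | OUT={b:10, f:5; rest ⊤}
  B1: | IN={b:10, f:5; rest ⊤} | OUT={b:5, d:105, e:100, f:5; rest ⊤}
  B2: | IN={b:5, d:105, e:100, f:5; rest ⊤} | OUT={b:5, d:0, e:100, f:5; rest ⊤}
  B3: | IN={b:5, d:0, e:100, f:5; rest ⊤} | OUT={a:-5, b:5, d:0, e:10, f:5; rest ⊤}
  B4: | IN={a:-5, b:5, d:0, e:10, f:5; rest ⊤} | OUT={a:2, b:5, d:-1, e:10, f:-2; rest ⊤}
  B5: | IN={a:2, b:5, d:-1, e:10, f:-2; rest ⊤} | OUT={a:2, b:1, d:-1, e:10, f:-3; rest ⊤}
  B6: | IN={a:2, b:1, d:-1, e:10, f:-3; rest ⊤} | OUT={a:2, b:1, d:-1, e:10, f:2; rest ⊤}
  B7: | IN={a:2, b:1, d:-1, e:10, f:2; rest ⊤} | OUT={a:0, b:1, c:20, d:-1, e:10, f:2; rest ⊤}
  B8: | IN=(all ⊤) | OUT={c:-4; rest ⊤}
  B9: | IN=(all ⊤) | OUT=(all ⊤)

Merge at B0 (entry node, so the boundary value (all ⊤) is joined with the incoming edge(s)): IN[B0] = (all ⊤) ⊔ OUT[B2] = {a: ⊤, b: ⊤, c: ⊤, d: ⊤, e: ⊤, f: ⊤}
Applying B0's transfer function to that IN value gives OUT[B0] (row B0 above).

Answer: {a: ⊤, b: 10, c: ⊤, d: ⊤, e: ⊤, f: 5}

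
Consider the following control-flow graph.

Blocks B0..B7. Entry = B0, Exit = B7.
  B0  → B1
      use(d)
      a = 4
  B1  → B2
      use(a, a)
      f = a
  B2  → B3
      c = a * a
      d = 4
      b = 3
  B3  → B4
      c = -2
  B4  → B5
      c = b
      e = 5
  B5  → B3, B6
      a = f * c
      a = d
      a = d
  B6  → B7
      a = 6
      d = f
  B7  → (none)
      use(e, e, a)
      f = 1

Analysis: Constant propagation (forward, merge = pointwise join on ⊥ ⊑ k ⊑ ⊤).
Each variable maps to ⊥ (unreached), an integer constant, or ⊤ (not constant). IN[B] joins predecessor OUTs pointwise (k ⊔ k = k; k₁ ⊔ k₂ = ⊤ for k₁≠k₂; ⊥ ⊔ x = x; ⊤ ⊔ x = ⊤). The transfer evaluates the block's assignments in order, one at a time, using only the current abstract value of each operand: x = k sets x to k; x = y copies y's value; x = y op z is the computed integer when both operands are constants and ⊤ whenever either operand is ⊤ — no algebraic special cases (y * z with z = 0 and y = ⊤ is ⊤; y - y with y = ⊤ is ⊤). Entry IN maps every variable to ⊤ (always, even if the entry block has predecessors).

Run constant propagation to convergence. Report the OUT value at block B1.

Per-block solution:
  B0:  IN=(all ⊤)  OUT={a:4; rest ⊤}
  B1:  IN={a:4; rest ⊤}  OUT={a:4, f:4; rest ⊤}
  B2:  IN={a:4, f:4; rest ⊤}  OUT={a:4, b:3, c:16, d:4, f:4; rest ⊤}
  B3:  IN={a:4, b:3, d:4, f:4; rest ⊤}  OUT={a:4, b:3, c:-2, d:4, f:4; rest ⊤}
  B4:  IN={a:4, b:3, c:-2, d:4, f:4; rest ⊤}  OUT={a:4, b:3, c:3, d:4, e:5, f:4; rest ⊤}
  B5:  IN={a:4, b:3, c:3, d:4, e:5, f:4; rest ⊤}  OUT={a:4, b:3, c:3, d:4, e:5, f:4; rest ⊤}
  B6:  IN={a:4, b:3, c:3, d:4, e:5, f:4; rest ⊤}  OUT={a:6, b:3, c:3, d:4, e:5, f:4; rest ⊤}
  B7:  IN={a:6, b:3, c:3, d:4, e:5, f:4; rest ⊤}  OUT={a:6, b:3, c:3, d:4, e:5, f:1; rest ⊤}

Merge at B1: IN[B1] = OUT[B0] = {a: 4, b: ⊤, c: ⊤, d: ⊤, e: ⊤, f: ⊤}
Applying B1's transfer function to that IN value gives OUT[B1] (row B1 above).

Answer: {a: 4, b: ⊤, c: ⊤, d: ⊤, e: ⊤, f: 4}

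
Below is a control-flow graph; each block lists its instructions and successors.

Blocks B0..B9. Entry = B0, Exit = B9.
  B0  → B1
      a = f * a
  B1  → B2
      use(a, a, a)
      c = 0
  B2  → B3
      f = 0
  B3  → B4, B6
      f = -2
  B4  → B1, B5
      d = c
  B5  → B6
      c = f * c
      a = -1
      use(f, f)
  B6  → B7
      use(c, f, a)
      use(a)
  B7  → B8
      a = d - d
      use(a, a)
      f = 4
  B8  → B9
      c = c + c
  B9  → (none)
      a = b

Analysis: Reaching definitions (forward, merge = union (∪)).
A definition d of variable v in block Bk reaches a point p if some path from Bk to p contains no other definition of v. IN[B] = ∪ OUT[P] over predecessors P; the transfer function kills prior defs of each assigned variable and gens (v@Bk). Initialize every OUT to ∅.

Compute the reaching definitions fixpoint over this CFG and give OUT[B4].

Converged values:
  B0:   IN={}   OUT={a@B0}
  B1:   IN={a@B0, c@B1, d@B4, f@B3}   OUT={a@B0, c@B1, d@B4, f@B3}
  B2:   IN={a@B0, c@B1, d@B4, f@B3}   OUT={a@B0, c@B1, d@B4, f@B2}
  B3:   IN={a@B0, c@B1, d@B4, f@B2}   OUT={a@B0, c@B1, d@B4, f@B3}
  B4:   IN={a@B0, c@B1, d@B4, f@B3}   OUT={a@B0, c@B1, d@B4, f@B3}
  B5:   IN={a@B0, c@B1, d@B4, f@B3}   OUT={a@B5, c@B5, d@B4, f@B3}
  B6:   IN={a@B0, a@B5, c@B1, c@B5, d@B4, f@B3}   OUT={a@B0, a@B5, c@B1, c@B5, d@B4, f@B3}
  B7:   IN={a@B0, a@B5, c@B1, c@B5, d@B4, f@B3}   OUT={a@B7, c@B1, c@B5, d@B4, f@B7}
  B8:   IN={a@B7, c@B1, c@B5, d@B4, f@B7}   OUT={a@B7, c@B8, d@B4, f@B7}
  B9:   IN={a@B7, c@B8, d@B4, f@B7}   OUT={a@B9, c@B8, d@B4, f@B7}

Merge at B4: IN[B4] = OUT[B3] = {a@B0, c@B1, d@B4, f@B3}
Applying B4's transfer function to that IN value gives OUT[B4] (row B4 above).

Answer: {a@B0, c@B1, d@B4, f@B3}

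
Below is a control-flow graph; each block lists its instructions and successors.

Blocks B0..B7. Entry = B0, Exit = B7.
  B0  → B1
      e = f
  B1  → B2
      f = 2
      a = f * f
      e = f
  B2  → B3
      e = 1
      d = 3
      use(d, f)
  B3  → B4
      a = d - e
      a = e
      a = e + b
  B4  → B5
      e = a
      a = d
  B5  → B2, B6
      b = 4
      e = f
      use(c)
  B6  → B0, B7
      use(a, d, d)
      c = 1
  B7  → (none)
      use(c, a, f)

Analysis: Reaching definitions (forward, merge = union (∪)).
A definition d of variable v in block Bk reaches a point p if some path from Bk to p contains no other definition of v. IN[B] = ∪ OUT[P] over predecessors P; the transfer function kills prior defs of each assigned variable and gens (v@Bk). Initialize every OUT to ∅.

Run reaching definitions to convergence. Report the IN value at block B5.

Fixpoint table:
  B0: | IN={a@B4, b@B5, c@B6, d@B2, e@B5, f@B1} | OUT={a@B4, b@B5, c@B6, d@B2, e@B0, f@B1}
  B1: | IN={a@B4, b@B5, c@B6, d@B2, e@B0, f@B1} | OUT={a@B1, b@B5, c@B6, d@B2, e@B1, f@B1}
  B2: | IN={a@B1, a@B4, b@B5, c@B6, d@B2, e@B1, e@B5, f@B1} | OUT={a@B1, a@B4, b@B5, c@B6, d@B2, e@B2, f@B1}
  B3: | IN={a@B1, a@B4, b@B5, c@B6, d@B2, e@B2, f@B1} | OUT={a@B3, b@B5, c@B6, d@B2, e@B2, f@B1}
  B4: | IN={a@B3, b@B5, c@B6, d@B2, e@B2, f@B1} | OUT={a@B4, b@B5, c@B6, d@B2, e@B4, f@B1}
  B5: | IN={a@B4, b@B5, c@B6, d@B2, e@B4, f@B1} | OUT={a@B4, b@B5, c@B6, d@B2, e@B5, f@B1}
  B6: | IN={a@B4, b@B5, c@B6, d@B2, e@B5, f@B1} | OUT={a@B4, b@B5, c@B6, d@B2, e@B5, f@B1}
  B7: | IN={a@B4, b@B5, c@B6, d@B2, e@B5, f@B1} | OUT={a@B4, b@B5, c@B6, d@B2, e@B5, f@B1}

Merge at B5: IN[B5] = OUT[B4] = {a@B4, b@B5, c@B6, d@B2, e@B4, f@B1}

Answer: {a@B4, b@B5, c@B6, d@B2, e@B4, f@B1}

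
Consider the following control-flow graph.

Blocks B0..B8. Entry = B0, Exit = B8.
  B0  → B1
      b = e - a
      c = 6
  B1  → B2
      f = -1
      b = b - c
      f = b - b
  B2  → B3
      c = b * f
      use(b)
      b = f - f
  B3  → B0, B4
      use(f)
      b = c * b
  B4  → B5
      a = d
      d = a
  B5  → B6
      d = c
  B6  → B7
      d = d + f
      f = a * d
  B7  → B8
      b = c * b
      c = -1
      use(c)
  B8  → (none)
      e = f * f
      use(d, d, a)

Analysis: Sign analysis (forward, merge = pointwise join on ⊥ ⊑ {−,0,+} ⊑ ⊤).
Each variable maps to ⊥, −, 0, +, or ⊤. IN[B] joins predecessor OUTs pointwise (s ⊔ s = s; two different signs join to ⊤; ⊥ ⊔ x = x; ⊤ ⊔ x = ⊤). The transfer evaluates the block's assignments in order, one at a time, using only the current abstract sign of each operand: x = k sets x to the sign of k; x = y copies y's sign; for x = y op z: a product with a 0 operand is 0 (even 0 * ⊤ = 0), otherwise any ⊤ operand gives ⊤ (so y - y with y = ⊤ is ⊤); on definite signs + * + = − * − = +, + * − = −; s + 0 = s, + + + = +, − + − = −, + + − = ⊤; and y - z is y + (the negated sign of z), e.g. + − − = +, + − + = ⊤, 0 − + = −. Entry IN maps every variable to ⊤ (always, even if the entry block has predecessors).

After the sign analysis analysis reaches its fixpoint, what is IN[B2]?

Converged values:
  B0:   IN=(all ⊤)   OUT={c:+; rest ⊤}
  B1:   IN={c:+; rest ⊤}   OUT={c:+; rest ⊤}
  B2:   IN={c:+; rest ⊤}   OUT=(all ⊤)
  B3:   IN=(all ⊤)   OUT=(all ⊤)
  B4:   IN=(all ⊤)   OUT=(all ⊤)
  B5:   IN=(all ⊤)   OUT=(all ⊤)
  B6:   IN=(all ⊤)   OUT=(all ⊤)
  B7:   IN=(all ⊤)   OUT={c:-; rest ⊤}
  B8:   IN={c:-; rest ⊤}   OUT={c:-; rest ⊤}

Merge at B2: IN[B2] = OUT[B1] = {a: ⊤, b: ⊤, c: +, d: ⊤, e: ⊤, f: ⊤}

Answer: {a: ⊤, b: ⊤, c: +, d: ⊤, e: ⊤, f: ⊤}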